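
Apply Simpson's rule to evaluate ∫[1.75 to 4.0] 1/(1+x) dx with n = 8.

f(x) = 1/(1+x)
a = 1.75, b = 4.0, n = 8
h = (b - a)/n = 0.281250

Simpson's rule: (h/3)[f(x₀) + 4f(x₁) + 2f(x₂) + ... + f(xₙ)]

x_0 = 1.7500, f(x_0) = 0.363636, coefficient = 1
x_1 = 2.0312, f(x_1) = 0.329897, coefficient = 4
x_2 = 2.3125, f(x_2) = 0.301887, coefficient = 2
x_3 = 2.5938, f(x_3) = 0.278261, coefficient = 4
x_4 = 2.8750, f(x_4) = 0.258065, coefficient = 2
x_5 = 3.1562, f(x_5) = 0.240602, coefficient = 4
x_6 = 3.4375, f(x_6) = 0.225352, coefficient = 2
x_7 = 3.7188, f(x_7) = 0.211921, coefficient = 4
x_8 = 4.0000, f(x_8) = 0.200000, coefficient = 1

I ≈ (0.281250/3) × 6.376962 = 0.597840
Exact value: 0.597837
Error: 0.000003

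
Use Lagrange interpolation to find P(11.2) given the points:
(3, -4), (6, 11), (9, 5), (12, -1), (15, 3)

Lagrange interpolation formula:
P(x) = Σ yᵢ × Lᵢ(x)
where Lᵢ(x) = Π_{j≠i} (x - xⱼ)/(xᵢ - xⱼ)

L_0(11.2) = (11.2 - 6)/(3 - 6) × (11.2 - 9)/(3 - 9) × (11.2 - 12)/(3 - 12) × (11.2 - 15)/(3 - 15) = 0.017890
L_1(11.2) = (11.2 - 3)/(6 - 3) × (11.2 - 9)/(6 - 9) × (11.2 - 12)/(6 - 12) × (11.2 - 15)/(6 - 15) = -0.112843
L_2(11.2) = (11.2 - 3)/(9 - 3) × (11.2 - 6)/(9 - 6) × (11.2 - 12)/(9 - 12) × (11.2 - 15)/(9 - 15) = 0.400079
L_3(11.2) = (11.2 - 3)/(12 - 3) × (11.2 - 6)/(12 - 6) × (11.2 - 9)/(12 - 9) × (11.2 - 15)/(12 - 15) = 0.733478
L_4(11.2) = (11.2 - 3)/(15 - 3) × (11.2 - 6)/(15 - 6) × (11.2 - 9)/(15 - 9) × (11.2 - 12)/(15 - 12) = -0.038604

P(11.2) = (-4)×L_0(11.2) + 11×L_1(11.2) + 5×L_2(11.2) + (-1)×L_3(11.2) + 3×L_4(11.2)
P(11.2) = -0.161725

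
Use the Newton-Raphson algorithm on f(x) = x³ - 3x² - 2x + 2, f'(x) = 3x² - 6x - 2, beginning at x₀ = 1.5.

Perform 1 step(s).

f(x) = x³ - 3x² - 2x + 2
f'(x) = 3x² - 6x - 2
x₀ = 1.5

Newton-Raphson formula: x_{n+1} = x_n - f(x_n)/f'(x_n)

Iteration 1:
  f(1.500000) = -4.375000
  f'(1.500000) = -4.250000
  x_1 = 1.500000 - (-4.375000)/(-4.250000) = 0.470588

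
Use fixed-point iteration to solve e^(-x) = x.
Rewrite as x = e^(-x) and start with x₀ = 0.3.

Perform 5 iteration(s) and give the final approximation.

Equation: e^(-x) = x
Fixed-point form: x = e^(-x)
x₀ = 0.3

x_1 = g(0.300000) = 0.740818
x_2 = g(0.740818) = 0.476724
x_3 = g(0.476724) = 0.620814
x_4 = g(0.620814) = 0.537507
x_5 = g(0.537507) = 0.584203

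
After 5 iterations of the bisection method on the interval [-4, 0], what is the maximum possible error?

Bisection error bound: |error| ≤ (b-a)/2^n
|error| ≤ (0 - (-4))/2^5 = 4/2^5
|error| ≤ 0.1250000000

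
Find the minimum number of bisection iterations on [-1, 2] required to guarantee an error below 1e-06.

We need (b-a)/2^n ≤ 1e-06
(2 - (-1))/2^n ≤ 1e-06
3/2^n ≤ 1e-06
2^n ≥ 3000000
n ≥ log₂(3000000) = 21.52
n ≥ 22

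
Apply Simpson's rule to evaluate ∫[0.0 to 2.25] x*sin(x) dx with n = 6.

f(x) = x*sin(x)
a = 0.0, b = 2.25, n = 6
h = (b - a)/n = 0.375000

Simpson's rule: (h/3)[f(x₀) + 4f(x₁) + 2f(x₂) + ... + f(xₙ)]

x_0 = 0.0000, f(x_0) = 0.000000, coefficient = 1
x_1 = 0.3750, f(x_1) = 0.137352, coefficient = 4
x_2 = 0.7500, f(x_2) = 0.511229, coefficient = 2
x_3 = 1.1250, f(x_3) = 1.015051, coefficient = 4
x_4 = 1.5000, f(x_4) = 1.496242, coefficient = 2
x_5 = 1.8750, f(x_5) = 1.788911, coefficient = 4
x_6 = 2.2500, f(x_6) = 1.750665, coefficient = 1

I ≈ (0.375000/3) × 17.530864 = 2.191358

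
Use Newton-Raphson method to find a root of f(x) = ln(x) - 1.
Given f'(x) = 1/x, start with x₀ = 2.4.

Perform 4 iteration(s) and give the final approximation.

f(x) = ln(x) - 1
f'(x) = 1/x
x₀ = 2.4

Newton-Raphson formula: x_{n+1} = x_n - f(x_n)/f'(x_n)

Iteration 1:
  f(2.400000) = -0.124531
  f'(2.400000) = 0.416667
  x_1 = 2.400000 - (-0.124531)/0.416667 = 2.698875
Iteration 2:
  f(2.698875) = -0.007165
  f'(2.698875) = 0.370525
  x_2 = 2.698875 - (-0.007165)/0.370525 = 2.718212
Iteration 3:
  f(2.718212) = -0.000026
  f'(2.718212) = 0.367889
  x_3 = 2.718212 - (-0.000026)/0.367889 = 2.718282
Iteration 4:
  f(2.718282) = 0.000000
  f'(2.718282) = 0.367879
  x_4 = 2.718282 - 0.000000/0.367879 = 2.718282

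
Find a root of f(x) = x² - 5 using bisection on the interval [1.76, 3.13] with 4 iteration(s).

f(x) = x² - 5
Initial interval: [1.76, 3.13]

Iteration 1:
  c_1 = (1.760000 + 3.130000)/2 = 2.445000
  f(c_1) = f(2.445000) = 0.978025
  f(a) × f(c) < 0, new interval: [1.760000, 2.445000]
Iteration 2:
  c_2 = (1.760000 + 2.445000)/2 = 2.102500
  f(c_2) = f(2.102500) = -0.579494
  f(a) × f(c) ≥ 0, new interval: [2.102500, 2.445000]
Iteration 3:
  c_3 = (2.102500 + 2.445000)/2 = 2.273750
  f(c_3) = f(2.273750) = 0.169939
  f(a) × f(c) < 0, new interval: [2.102500, 2.273750]
Iteration 4:
  c_4 = (2.102500 + 2.273750)/2 = 2.188125
  f(c_4) = f(2.188125) = -0.212109
  f(a) × f(c) ≥ 0, new interval: [2.188125, 2.273750]

After 4 iteration(s), the approximation is c_4 = 2.188125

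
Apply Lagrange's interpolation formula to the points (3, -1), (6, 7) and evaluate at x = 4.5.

Lagrange interpolation formula:
P(x) = Σ yᵢ × Lᵢ(x)
where Lᵢ(x) = Π_{j≠i} (x - xⱼ)/(xᵢ - xⱼ)

L_0(4.5) = (4.5 - 6)/(3 - 6) = 0.500000
L_1(4.5) = (4.5 - 3)/(6 - 3) = 0.500000

P(4.5) = (-1)×L_0(4.5) + 7×L_1(4.5)
P(4.5) = 3.000000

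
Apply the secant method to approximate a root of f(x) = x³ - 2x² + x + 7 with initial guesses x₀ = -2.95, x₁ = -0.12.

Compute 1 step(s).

f(x) = x³ - 2x² + x + 7
x₀ = -2.95, x₁ = -0.12

Secant formula: x_{n+1} = x_n - f(x_n)(x_n - x_{n-1})/(f(x_n) - f(x_{n-1}))

Iteration 1:
  f(-2.950000) = -39.027375
  f(-0.120000) = 6.849472
  x_2 = -0.120000 - 6.849472×(-0.120000 - (-2.950000))/(6.849472 - (-39.027375))
       = -0.542523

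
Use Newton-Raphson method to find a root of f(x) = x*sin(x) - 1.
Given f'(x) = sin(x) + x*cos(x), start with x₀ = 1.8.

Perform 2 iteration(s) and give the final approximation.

f(x) = x*sin(x) - 1
f'(x) = sin(x) + x*cos(x)
x₀ = 1.8

Newton-Raphson formula: x_{n+1} = x_n - f(x_n)/f'(x_n)

Iteration 1:
  f(1.800000) = 0.752926
  f'(1.800000) = 0.564884
  x_1 = 1.800000 - 0.752926/0.564884 = 0.467114
Iteration 2:
  f(0.467114) = -0.789653
  f'(0.467114) = 0.867384
  x_2 = 0.467114 - (-0.789653)/0.867384 = 1.377499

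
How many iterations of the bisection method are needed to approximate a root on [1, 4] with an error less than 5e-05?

We need (b-a)/2^n ≤ 5e-05
(4 - 1)/2^n ≤ 5e-05
3/2^n ≤ 5e-05
2^n ≥ 60000
n ≥ log₂(60000) = 15.87
n ≥ 16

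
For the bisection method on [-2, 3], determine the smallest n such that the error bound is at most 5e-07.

We need (b-a)/2^n ≤ 5e-07
(3 - (-2))/2^n ≤ 5e-07
5/2^n ≤ 5e-07
2^n ≥ 10000000
n ≥ log₂(10000000) = 23.25
n ≥ 24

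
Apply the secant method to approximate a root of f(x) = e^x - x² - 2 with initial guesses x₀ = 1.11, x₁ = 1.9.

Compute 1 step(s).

f(x) = e^x - x² - 2
x₀ = 1.11, x₁ = 1.9

Secant formula: x_{n+1} = x_n - f(x_n)(x_n - x_{n-1})/(f(x_n) - f(x_{n-1}))

Iteration 1:
  f(1.110000) = -0.197742
  f(1.900000) = 1.075894
  x_2 = 1.900000 - 1.075894×(1.900000 - 1.110000)/(1.075894 - (-0.197742))
       = 1.232653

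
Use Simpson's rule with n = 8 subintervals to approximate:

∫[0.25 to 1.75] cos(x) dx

f(x) = cos(x)
a = 0.25, b = 1.75, n = 8
h = (b - a)/n = 0.187500

Simpson's rule: (h/3)[f(x₀) + 4f(x₁) + 2f(x₂) + ... + f(xₙ)]

x_0 = 0.2500, f(x_0) = 0.968912, coefficient = 1
x_1 = 0.4375, f(x_1) = 0.905814, coefficient = 4
x_2 = 0.6250, f(x_2) = 0.810963, coefficient = 2
x_3 = 0.8125, f(x_3) = 0.687686, coefficient = 4
x_4 = 1.0000, f(x_4) = 0.540302, coefficient = 2
x_5 = 1.1875, f(x_5) = 0.373980, coefficient = 4
x_6 = 1.3750, f(x_6) = 0.194548, coefficient = 2
x_7 = 1.5625, f(x_7) = 0.008296, coefficient = 4
x_8 = 1.7500, f(x_8) = -0.178246, coefficient = 1

I ≈ (0.187500/3) × 11.785393 = 0.736587
Exact value: 0.736582
Error: 0.000005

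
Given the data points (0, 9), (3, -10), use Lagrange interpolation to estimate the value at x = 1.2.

Lagrange interpolation formula:
P(x) = Σ yᵢ × Lᵢ(x)
where Lᵢ(x) = Π_{j≠i} (x - xⱼ)/(xᵢ - xⱼ)

L_0(1.2) = (1.2 - 3)/(0 - 3) = 0.600000
L_1(1.2) = (1.2 - 0)/(3 - 0) = 0.400000

P(1.2) = 9×L_0(1.2) + (-10)×L_1(1.2)
P(1.2) = 1.400000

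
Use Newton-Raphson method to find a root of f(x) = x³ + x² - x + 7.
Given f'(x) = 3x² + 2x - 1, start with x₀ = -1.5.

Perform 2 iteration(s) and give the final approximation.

f(x) = x³ + x² - x + 7
f'(x) = 3x² + 2x - 1
x₀ = -1.5

Newton-Raphson formula: x_{n+1} = x_n - f(x_n)/f'(x_n)

Iteration 1:
  f(-1.500000) = 7.375000
  f'(-1.500000) = 2.750000
  x_1 = -1.500000 - 7.375000/2.750000 = -4.181818
Iteration 2:
  f(-4.181818) = -44.460556
  f'(-4.181818) = 43.099174
  x_2 = -4.181818 - (-44.460556)/43.099174 = -3.150231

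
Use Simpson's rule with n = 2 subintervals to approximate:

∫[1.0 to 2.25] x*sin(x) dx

f(x) = x*sin(x)
a = 1.0, b = 2.25, n = 2
h = (b - a)/n = 0.625000

Simpson's rule: (h/3)[f(x₀) + 4f(x₁) + 2f(x₂) + ... + f(xₙ)]

x_0 = 1.0000, f(x_0) = 0.841471, coefficient = 1
x_1 = 1.6250, f(x_1) = 1.622613, coefficient = 4
x_2 = 2.2500, f(x_2) = 1.750665, coefficient = 1

I ≈ (0.625000/3) × 9.082589 = 1.892206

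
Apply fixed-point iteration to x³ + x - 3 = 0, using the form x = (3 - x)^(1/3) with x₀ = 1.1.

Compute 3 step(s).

Equation: x³ + x - 3 = 0
Fixed-point form: x = (3 - x)^(1/3)
x₀ = 1.1

x_1 = g(1.100000) = 1.238562
x_2 = g(1.238562) = 1.207691
x_3 = g(1.207691) = 1.214705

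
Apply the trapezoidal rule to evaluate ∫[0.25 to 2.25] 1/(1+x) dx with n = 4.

f(x) = 1/(1+x)
a = 0.25, b = 2.25, n = 4
h = (b - a)/n = 0.500000

Trapezoidal rule: (h/2)[f(x₀) + 2f(x₁) + 2f(x₂) + ... + f(xₙ)]

x_0 = 0.2500, f(x_0) = 0.800000, coefficient = 1
x_1 = 0.7500, f(x_1) = 0.571429, coefficient = 2
x_2 = 1.2500, f(x_2) = 0.444444, coefficient = 2
x_3 = 1.7500, f(x_3) = 0.363636, coefficient = 2
x_4 = 2.2500, f(x_4) = 0.307692, coefficient = 1

I ≈ (0.500000/2) × 3.866711 = 0.966678
Exact value: 0.955511
Error: 0.011166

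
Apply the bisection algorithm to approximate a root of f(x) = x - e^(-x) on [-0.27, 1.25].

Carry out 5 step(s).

f(x) = x - e^(-x)
Initial interval: [-0.27, 1.25]

Iteration 1:
  c_1 = (-0.270000 + 1.250000)/2 = 0.490000
  f(c_1) = f(0.490000) = -0.122626
  f(a) × f(c) ≥ 0, new interval: [0.490000, 1.250000]
Iteration 2:
  c_2 = (0.490000 + 1.250000)/2 = 0.870000
  f(c_2) = f(0.870000) = 0.451048
  f(a) × f(c) < 0, new interval: [0.490000, 0.870000]
Iteration 3:
  c_3 = (0.490000 + 0.870000)/2 = 0.680000
  f(c_3) = f(0.680000) = 0.173383
  f(a) × f(c) < 0, new interval: [0.490000, 0.680000]
Iteration 4:
  c_4 = (0.490000 + 0.680000)/2 = 0.585000
  f(c_4) = f(0.585000) = 0.027894
  f(a) × f(c) < 0, new interval: [0.490000, 0.585000]
Iteration 5:
  c_5 = (0.490000 + 0.585000)/2 = 0.537500
  f(c_5) = f(0.537500) = -0.046707
  f(a) × f(c) ≥ 0, new interval: [0.537500, 0.585000]

After 5 iteration(s), the approximation is c_5 = 0.537500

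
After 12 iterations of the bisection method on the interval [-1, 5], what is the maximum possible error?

Bisection error bound: |error| ≤ (b-a)/2^n
|error| ≤ (5 - (-1))/2^12 = 6/2^12
|error| ≤ 0.0014648438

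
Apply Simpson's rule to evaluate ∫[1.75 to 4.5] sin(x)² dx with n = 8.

f(x) = sin(x)²
a = 1.75, b = 4.5, n = 8
h = (b - a)/n = 0.343750

Simpson's rule: (h/3)[f(x₀) + 4f(x₁) + 2f(x₂) + ... + f(xₙ)]

x_0 = 1.7500, f(x_0) = 0.968228, coefficient = 1
x_1 = 2.0938, f(x_1) = 0.750558, coefficient = 4
x_2 = 2.4375, f(x_2) = 0.419052, coefficient = 2
x_3 = 2.7812, f(x_3) = 0.124323, coefficient = 4
x_4 = 3.1250, f(x_4) = 0.000275, coefficient = 2
x_5 = 3.4688, f(x_5) = 0.103267, coefficient = 4
x_6 = 3.8125, f(x_6) = 0.386507, coefficient = 2
x_7 = 4.1562, f(x_7) = 0.721310, coefficient = 4
x_8 = 4.5000, f(x_8) = 0.955565, coefficient = 1

I ≈ (0.343750/3) × 10.333299 = 1.184024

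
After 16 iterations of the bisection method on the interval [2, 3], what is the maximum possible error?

Bisection error bound: |error| ≤ (b-a)/2^n
|error| ≤ (3 - 2)/2^16 = 1/2^16
|error| ≤ 0.0000152588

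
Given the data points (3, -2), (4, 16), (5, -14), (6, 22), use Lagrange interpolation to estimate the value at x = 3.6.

Lagrange interpolation formula:
P(x) = Σ yᵢ × Lᵢ(x)
where Lᵢ(x) = Π_{j≠i} (x - xⱼ)/(xᵢ - xⱼ)

L_0(3.6) = (3.6 - 4)/(3 - 4) × (3.6 - 5)/(3 - 5) × (3.6 - 6)/(3 - 6) = 0.224000
L_1(3.6) = (3.6 - 3)/(4 - 3) × (3.6 - 5)/(4 - 5) × (3.6 - 6)/(4 - 6) = 1.008000
L_2(3.6) = (3.6 - 3)/(5 - 3) × (3.6 - 4)/(5 - 4) × (3.6 - 6)/(5 - 6) = -0.288000
L_3(3.6) = (3.6 - 3)/(6 - 3) × (3.6 - 4)/(6 - 4) × (3.6 - 5)/(6 - 5) = 0.056000

P(3.6) = (-2)×L_0(3.6) + 16×L_1(3.6) + (-14)×L_2(3.6) + 22×L_3(3.6)
P(3.6) = 20.944000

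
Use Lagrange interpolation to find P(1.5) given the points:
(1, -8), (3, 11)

Lagrange interpolation formula:
P(x) = Σ yᵢ × Lᵢ(x)
where Lᵢ(x) = Π_{j≠i} (x - xⱼ)/(xᵢ - xⱼ)

L_0(1.5) = (1.5 - 3)/(1 - 3) = 0.750000
L_1(1.5) = (1.5 - 1)/(3 - 1) = 0.250000

P(1.5) = (-8)×L_0(1.5) + 11×L_1(1.5)
P(1.5) = -3.250000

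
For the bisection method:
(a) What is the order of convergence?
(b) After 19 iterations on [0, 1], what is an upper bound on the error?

(a) Bisection has linear (order 1) convergence; the error is halved each step.

(b) Error bound = (b-a)/2^n = (1 - 0)/2^{19}
    = 1/2^{19}

(a) 1 (linear); (b) error ≤ 1.91e-06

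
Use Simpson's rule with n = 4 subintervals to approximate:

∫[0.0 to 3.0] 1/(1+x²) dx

f(x) = 1/(1+x²)
a = 0.0, b = 3.0, n = 4
h = (b - a)/n = 0.750000

Simpson's rule: (h/3)[f(x₀) + 4f(x₁) + 2f(x₂) + ... + f(xₙ)]

x_0 = 0.0000, f(x_0) = 1.000000, coefficient = 1
x_1 = 0.7500, f(x_1) = 0.640000, coefficient = 4
x_2 = 1.5000, f(x_2) = 0.307692, coefficient = 2
x_3 = 2.2500, f(x_3) = 0.164948, coefficient = 4
x_4 = 3.0000, f(x_4) = 0.100000, coefficient = 1

I ≈ (0.750000/3) × 4.935178 = 1.233795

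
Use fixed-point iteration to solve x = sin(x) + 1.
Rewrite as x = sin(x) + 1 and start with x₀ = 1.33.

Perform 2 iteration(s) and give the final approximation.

Equation: x = sin(x) + 1
Fixed-point form: x = sin(x) + 1
x₀ = 1.33

x_1 = g(1.330000) = 1.971148
x_2 = g(1.971148) = 1.920924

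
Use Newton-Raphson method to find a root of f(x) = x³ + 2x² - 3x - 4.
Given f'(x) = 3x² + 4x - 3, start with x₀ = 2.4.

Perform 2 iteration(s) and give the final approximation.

f(x) = x³ + 2x² - 3x - 4
f'(x) = 3x² + 4x - 3
x₀ = 2.4

Newton-Raphson formula: x_{n+1} = x_n - f(x_n)/f'(x_n)

Iteration 1:
  f(2.400000) = 14.144000
  f'(2.400000) = 23.880000
  x_1 = 2.400000 - 14.144000/23.880000 = 1.807705
Iteration 2:
  f(1.807705) = 3.019696
  f'(1.807705) = 14.034215
  x_2 = 1.807705 - 3.019696/14.034215 = 1.592538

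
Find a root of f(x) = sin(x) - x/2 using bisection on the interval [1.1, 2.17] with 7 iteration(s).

f(x) = sin(x) - x/2
Initial interval: [1.1, 2.17]

Iteration 1:
  c_1 = (1.100000 + 2.170000)/2 = 1.635000
  f(c_1) = f(1.635000) = 0.180440
  f(a) × f(c) ≥ 0, new interval: [1.635000, 2.170000]
Iteration 2:
  c_2 = (1.635000 + 2.170000)/2 = 1.902500
  f(c_2) = f(1.902500) = -0.005761
  f(a) × f(c) < 0, new interval: [1.635000, 1.902500]
Iteration 3:
  c_3 = (1.635000 + 1.902500)/2 = 1.768750
  f(c_3) = f(1.768750) = 0.096096
  f(a) × f(c) ≥ 0, new interval: [1.768750, 1.902500]
Iteration 4:
  c_4 = (1.768750 + 1.902500)/2 = 1.835625
  f(c_4) = f(1.835625) = 0.047325
  f(a) × f(c) ≥ 0, new interval: [1.835625, 1.902500]
Iteration 5:
  c_5 = (1.835625 + 1.902500)/2 = 1.869062
  f(c_5) = f(1.869062) = 0.021316
  f(a) × f(c) ≥ 0, new interval: [1.869062, 1.902500]
Iteration 6:
  c_6 = (1.869062 + 1.902500)/2 = 1.885781
  f(c_6) = f(1.885781) = 0.007910
  f(a) × f(c) ≥ 0, new interval: [1.885781, 1.902500]
Iteration 7:
  c_7 = (1.885781 + 1.902500)/2 = 1.894141
  f(c_7) = f(1.894141) = 0.001108
  f(a) × f(c) ≥ 0, new interval: [1.894141, 1.902500]

After 7 iteration(s), the approximation is c_7 = 1.894141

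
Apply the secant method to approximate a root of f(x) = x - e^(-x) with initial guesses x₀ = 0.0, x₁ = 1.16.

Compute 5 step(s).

f(x) = x - e^(-x)
x₀ = 0.0, x₁ = 1.16

Secant formula: x_{n+1} = x_n - f(x_n)(x_n - x_{n-1})/(f(x_n) - f(x_{n-1}))

Iteration 1:
  f(0.000000) = -1.000000
  f(1.160000) = 0.846514
  x_2 = 1.160000 - 0.846514×(1.160000 - 0.000000)/(0.846514 - (-1.000000))
       = 0.628211
Iteration 2:
  f(1.160000) = 0.846514
  f(0.628211) = 0.094665
  x_3 = 0.628211 - 0.094665×(0.628211 - 1.160000)/(0.094665 - 0.846514)
       = 0.561253
Iteration 3:
  f(0.628211) = 0.094665
  f(0.561253) = -0.009240
  x_4 = 0.561253 - (-0.009240)×(0.561253 - 0.628211)/(-0.009240 - 0.094665)
       = 0.567208
Iteration 4:
  f(0.561253) = -0.009240
  f(0.567208) = 0.000101
  x_5 = 0.567208 - 0.000101×(0.567208 - 0.561253)/(0.000101 - (-0.009240))
       = 0.567143
Iteration 5:
  f(0.567208) = 0.000101
  f(0.567143) = 0.000000
  x_6 = 0.567143 - 0.000000×(0.567143 - 0.567208)/(0.000000 - 0.000101)
       = 0.567143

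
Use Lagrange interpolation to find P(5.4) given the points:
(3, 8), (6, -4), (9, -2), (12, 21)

Lagrange interpolation formula:
P(x) = Σ yᵢ × Lᵢ(x)
where Lᵢ(x) = Π_{j≠i} (x - xⱼ)/(xᵢ - xⱼ)

L_0(5.4) = (5.4 - 6)/(3 - 6) × (5.4 - 9)/(3 - 9) × (5.4 - 12)/(3 - 12) = 0.088000
L_1(5.4) = (5.4 - 3)/(6 - 3) × (5.4 - 9)/(6 - 9) × (5.4 - 12)/(6 - 12) = 1.056000
L_2(5.4) = (5.4 - 3)/(9 - 3) × (5.4 - 6)/(9 - 6) × (5.4 - 12)/(9 - 12) = -0.176000
L_3(5.4) = (5.4 - 3)/(12 - 3) × (5.4 - 6)/(12 - 6) × (5.4 - 9)/(12 - 9) = 0.032000

P(5.4) = 8×L_0(5.4) + (-4)×L_1(5.4) + (-2)×L_2(5.4) + 21×L_3(5.4)
P(5.4) = -2.496000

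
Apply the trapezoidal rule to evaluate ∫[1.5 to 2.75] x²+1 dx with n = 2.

f(x) = x²+1
a = 1.5, b = 2.75, n = 2
h = (b - a)/n = 0.625000

Trapezoidal rule: (h/2)[f(x₀) + 2f(x₁) + 2f(x₂) + ... + f(xₙ)]

x_0 = 1.5000, f(x_0) = 3.250000, coefficient = 1
x_1 = 2.1250, f(x_1) = 5.515625, coefficient = 2
x_2 = 2.7500, f(x_2) = 8.562500, coefficient = 1

I ≈ (0.625000/2) × 22.843750 = 7.138672
Exact value: 7.057292
Error: 0.081380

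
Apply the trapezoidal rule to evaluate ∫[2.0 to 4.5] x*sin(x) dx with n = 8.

f(x) = x*sin(x)
a = 2.0, b = 4.5, n = 8
h = (b - a)/n = 0.312500

Trapezoidal rule: (h/2)[f(x₀) + 2f(x₁) + 2f(x₂) + ... + f(xₙ)]

x_0 = 2.0000, f(x_0) = 1.818595, coefficient = 1
x_1 = 2.3125, f(x_1) = 1.705050, coefficient = 2
x_2 = 2.6250, f(x_2) = 1.296541, coefficient = 2
x_3 = 2.9375, f(x_3) = 0.595369, coefficient = 2
x_4 = 3.2500, f(x_4) = -0.351634, coefficient = 2
x_5 = 3.5625, f(x_5) = -1.455598, coefficient = 2
x_6 = 3.8750, f(x_6) = -2.593944, coefficient = 2
x_7 = 4.1875, f(x_7) = -3.623777, coefficient = 2
x_8 = 4.5000, f(x_8) = -4.398886, coefficient = 1

I ≈ (0.312500/2) × -11.436277 = -1.786918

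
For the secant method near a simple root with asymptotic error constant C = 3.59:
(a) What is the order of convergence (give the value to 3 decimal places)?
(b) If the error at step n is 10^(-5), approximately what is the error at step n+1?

(a) Secant method has superlinear convergence with order φ = (1+√5)/2 ≈ 1.618.
    This means |e_{n+1}| ≈ C|e_n|^1.618.

(b) With |e_n| = 10^(-5) and C = 3.59:
    |e_{n+1}| ≈ 3.59 × (10^(-5))^1.618 = 3.59 × 10^(-8.09)

(a) ≈ 1.618 (golden ratio); (b) |e_{n+1}| ≈ 2.917e-08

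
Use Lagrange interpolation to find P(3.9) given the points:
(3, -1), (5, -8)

Lagrange interpolation formula:
P(x) = Σ yᵢ × Lᵢ(x)
where Lᵢ(x) = Π_{j≠i} (x - xⱼ)/(xᵢ - xⱼ)

L_0(3.9) = (3.9 - 5)/(3 - 5) = 0.550000
L_1(3.9) = (3.9 - 3)/(5 - 3) = 0.450000

P(3.9) = (-1)×L_0(3.9) + (-8)×L_1(3.9)
P(3.9) = -4.150000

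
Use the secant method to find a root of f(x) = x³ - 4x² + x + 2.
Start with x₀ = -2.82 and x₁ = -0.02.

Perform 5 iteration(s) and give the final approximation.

f(x) = x³ - 4x² + x + 2
x₀ = -2.82, x₁ = -0.02

Secant formula: x_{n+1} = x_n - f(x_n)(x_n - x_{n-1})/(f(x_n) - f(x_{n-1}))

Iteration 1:
  f(-2.820000) = -55.055368
  f(-0.020000) = 1.978392
  x_2 = -0.020000 - 1.978392×(-0.020000 - (-2.820000))/(1.978392 - (-55.055368))
       = -0.117127
Iteration 2:
  f(-0.020000) = 1.978392
  f(-0.117127) = 1.826392
  x_3 = -0.117127 - 1.826392×(-0.117127 - (-0.020000))/(1.826392 - 1.978392)
       = -1.284174
Iteration 3:
  f(-0.117127) = 1.826392
  f(-1.284174) = -7.998325
  x_4 = -1.284174 - (-7.998325)×(-1.284174 - (-0.117127))/(-7.998325 - 1.826392)
       = -0.334078
Iteration 4:
  f(-1.284174) = -7.998325
  f(-0.334078) = 1.182203
  x_5 = -0.334078 - 1.182203×(-0.334078 - (-1.284174))/(1.182203 - (-7.998325))
       = -0.456425
Iteration 5:
  f(-0.334078) = 1.182203
  f(-0.456425) = 0.615197
  x_6 = -0.456425 - 0.615197×(-0.456425 - (-0.334078))/(0.615197 - 1.182203)
       = -0.589170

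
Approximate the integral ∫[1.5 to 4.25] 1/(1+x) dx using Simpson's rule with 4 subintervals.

f(x) = 1/(1+x)
a = 1.5, b = 4.25, n = 4
h = (b - a)/n = 0.687500

Simpson's rule: (h/3)[f(x₀) + 4f(x₁) + 2f(x₂) + ... + f(xₙ)]

x_0 = 1.5000, f(x_0) = 0.400000, coefficient = 1
x_1 = 2.1875, f(x_1) = 0.313725, coefficient = 4
x_2 = 2.8750, f(x_2) = 0.258065, coefficient = 2
x_3 = 3.5625, f(x_3) = 0.219178, coefficient = 4
x_4 = 4.2500, f(x_4) = 0.190476, coefficient = 1

I ≈ (0.687500/3) × 3.238220 = 0.742092
Exact value: 0.741937
Error: 0.000155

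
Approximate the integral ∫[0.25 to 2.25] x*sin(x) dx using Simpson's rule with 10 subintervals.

f(x) = x*sin(x)
a = 0.25, b = 2.25, n = 10
h = (b - a)/n = 0.200000

Simpson's rule: (h/3)[f(x₀) + 4f(x₁) + 2f(x₂) + ... + f(xₙ)]

x_0 = 0.2500, f(x_0) = 0.061851, coefficient = 1
x_1 = 0.4500, f(x_1) = 0.195734, coefficient = 4
x_2 = 0.6500, f(x_2) = 0.393371, coefficient = 2
x_3 = 0.8500, f(x_3) = 0.638588, coefficient = 4
x_4 = 1.0500, f(x_4) = 0.910794, coefficient = 2
x_5 = 1.2500, f(x_5) = 1.186231, coefficient = 4
x_6 = 1.4500, f(x_6) = 1.439434, coefficient = 2
x_7 = 1.6500, f(x_7) = 1.644827, coefficient = 4
x_8 = 1.8500, f(x_8) = 1.778359, coefficient = 2
x_9 = 2.0500, f(x_9) = 1.819093, coefficient = 4
x_10 = 2.2500, f(x_10) = 1.750665, coefficient = 1

I ≈ (0.200000/3) × 32.794328 = 2.186289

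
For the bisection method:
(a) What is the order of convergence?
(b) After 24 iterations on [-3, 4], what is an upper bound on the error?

(a) Bisection has linear (order 1) convergence; the error is halved each step.

(b) Error bound = (b-a)/2^n = (4 - (-3))/2^{24}
    = 7/2^{24}

(a) 1 (linear); (b) error ≤ 4.17e-07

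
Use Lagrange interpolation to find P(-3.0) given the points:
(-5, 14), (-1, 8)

Lagrange interpolation formula:
P(x) = Σ yᵢ × Lᵢ(x)
where Lᵢ(x) = Π_{j≠i} (x - xⱼ)/(xᵢ - xⱼ)

L_0(-3.0) = (-3.0 - (-1))/(-5 - (-1)) = 0.500000
L_1(-3.0) = (-3.0 - (-5))/(-1 - (-5)) = 0.500000

P(-3.0) = 14×L_0(-3.0) + 8×L_1(-3.0)
P(-3.0) = 11.000000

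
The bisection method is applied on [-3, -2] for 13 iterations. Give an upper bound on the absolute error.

Bisection error bound: |error| ≤ (b-a)/2^n
|error| ≤ (-2 - (-3))/2^13 = 1/2^13
|error| ≤ 0.0001220703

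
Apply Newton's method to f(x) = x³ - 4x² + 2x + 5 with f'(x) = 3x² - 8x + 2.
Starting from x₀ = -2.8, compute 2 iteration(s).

f(x) = x³ - 4x² + 2x + 5
f'(x) = 3x² - 8x + 2
x₀ = -2.8

Newton-Raphson formula: x_{n+1} = x_n - f(x_n)/f'(x_n)

Iteration 1:
  f(-2.800000) = -53.912000
  f'(-2.800000) = 47.920000
  x_1 = -2.800000 - (-53.912000)/47.920000 = -1.674958
Iteration 2:
  f(-1.674958) = -14.270928
  f'(-1.674958) = 23.816122
  x_2 = -1.674958 - (-14.270928)/23.816122 = -1.075745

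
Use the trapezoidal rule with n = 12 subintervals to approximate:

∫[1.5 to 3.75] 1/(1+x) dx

f(x) = 1/(1+x)
a = 1.5, b = 3.75, n = 12
h = (b - a)/n = 0.187500

Trapezoidal rule: (h/2)[f(x₀) + 2f(x₁) + 2f(x₂) + ... + f(xₙ)]

x_0 = 1.5000, f(x_0) = 0.400000, coefficient = 1
x_1 = 1.6875, f(x_1) = 0.372093, coefficient = 2
x_2 = 1.8750, f(x_2) = 0.347826, coefficient = 2
x_3 = 2.0625, f(x_3) = 0.326531, coefficient = 2
x_4 = 2.2500, f(x_4) = 0.307692, coefficient = 2
x_5 = 2.4375, f(x_5) = 0.290909, coefficient = 2
x_6 = 2.6250, f(x_6) = 0.275862, coefficient = 2
x_7 = 2.8125, f(x_7) = 0.262295, coefficient = 2
x_8 = 3.0000, f(x_8) = 0.250000, coefficient = 2
x_9 = 3.1875, f(x_9) = 0.238806, coefficient = 2
x_10 = 3.3750, f(x_10) = 0.228571, coefficient = 2
x_11 = 3.5625, f(x_11) = 0.219178, coefficient = 2
x_12 = 3.7500, f(x_12) = 0.210526, coefficient = 1

I ≈ (0.187500/2) × 6.850054 = 0.642193
Exact value: 0.641854
Error: 0.000339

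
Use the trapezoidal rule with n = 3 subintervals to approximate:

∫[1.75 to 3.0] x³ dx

f(x) = x³
a = 1.75, b = 3.0, n = 3
h = (b - a)/n = 0.416667

Trapezoidal rule: (h/2)[f(x₀) + 2f(x₁) + 2f(x₂) + ... + f(xₙ)]

x_0 = 1.7500, f(x_0) = 5.359375, coefficient = 1
x_1 = 2.1667, f(x_1) = 10.171296, coefficient = 2
x_2 = 2.5833, f(x_2) = 17.240162, coefficient = 2
x_3 = 3.0000, f(x_3) = 27.000000, coefficient = 1

I ≈ (0.416667/2) × 87.182292 = 18.162977
Exact value: 17.905273
Error: 0.257704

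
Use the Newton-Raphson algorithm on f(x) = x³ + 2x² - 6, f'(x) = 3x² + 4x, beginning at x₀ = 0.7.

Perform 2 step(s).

f(x) = x³ + 2x² - 6
f'(x) = 3x² + 4x
x₀ = 0.7

Newton-Raphson formula: x_{n+1} = x_n - f(x_n)/f'(x_n)

Iteration 1:
  f(0.700000) = -4.677000
  f'(0.700000) = 4.270000
  x_1 = 0.700000 - (-4.677000)/4.270000 = 1.795316
Iteration 2:
  f(1.795316) = 6.232912
  f'(1.795316) = 16.850745
  x_2 = 1.795316 - 6.232912/16.850745 = 1.425427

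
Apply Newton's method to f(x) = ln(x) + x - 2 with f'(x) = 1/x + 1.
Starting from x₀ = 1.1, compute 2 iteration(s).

f(x) = ln(x) + x - 2
f'(x) = 1/x + 1
x₀ = 1.1

Newton-Raphson formula: x_{n+1} = x_n - f(x_n)/f'(x_n)

Iteration 1:
  f(1.100000) = -0.804690
  f'(1.100000) = 1.909091
  x_1 = 1.100000 - (-0.804690)/1.909091 = 1.521504
Iteration 2:
  f(1.521504) = -0.058796
  f'(1.521504) = 1.657244
  x_2 = 1.521504 - (-0.058796)/1.657244 = 1.556983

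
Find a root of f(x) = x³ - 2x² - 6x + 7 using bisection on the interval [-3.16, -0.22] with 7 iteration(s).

f(x) = x³ - 2x² - 6x + 7
Initial interval: [-3.16, -0.22]

Iteration 1:
  c_1 = (-3.160000 + (-0.220000))/2 = -1.690000
  f(c_1) = f(-1.690000) = 6.600991
  f(a) × f(c) < 0, new interval: [-3.160000, -1.690000]
Iteration 2:
  c_2 = (-3.160000 + (-1.690000))/2 = -2.425000
  f(c_2) = f(-2.425000) = -4.471766
  f(a) × f(c) ≥ 0, new interval: [-2.425000, -1.690000]
Iteration 3:
  c_3 = (-2.425000 + (-1.690000))/2 = -2.057500
  f(c_3) = f(-2.057500) = 2.168360
  f(a) × f(c) < 0, new interval: [-2.425000, -2.057500]
Iteration 4:
  c_4 = (-2.425000 + (-2.057500))/2 = -2.241250
  f(c_4) = f(-2.241250) = -0.857154
  f(a) × f(c) ≥ 0, new interval: [-2.241250, -2.057500]
Iteration 5:
  c_5 = (-2.241250 + (-2.057500))/2 = -2.149375
  f(c_5) = f(-2.149375) = 0.726914
  f(a) × f(c) < 0, new interval: [-2.241250, -2.149375]
Iteration 6:
  c_6 = (-2.241250 + (-2.149375))/2 = -2.195312
  f(c_6) = f(-2.195312) = -0.047001
  f(a) × f(c) ≥ 0, new interval: [-2.195312, -2.149375]
Iteration 7:
  c_7 = (-2.195312 + (-2.149375))/2 = -2.172344
  f(c_7) = f(-2.172344) = 0.344450
  f(a) × f(c) < 0, new interval: [-2.195312, -2.172344]

After 7 iteration(s), the approximation is c_7 = -2.172344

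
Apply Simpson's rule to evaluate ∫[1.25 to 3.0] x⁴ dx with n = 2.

f(x) = x⁴
a = 1.25, b = 3.0, n = 2
h = (b - a)/n = 0.875000

Simpson's rule: (h/3)[f(x₀) + 4f(x₁) + 2f(x₂) + ... + f(xₙ)]

x_0 = 1.2500, f(x_0) = 2.441406, coefficient = 1
x_1 = 2.1250, f(x_1) = 20.390869, coefficient = 4
x_2 = 3.0000, f(x_2) = 81.000000, coefficient = 1

I ≈ (0.875000/3) × 165.004883 = 48.126424
Exact value: 47.989648
Error: 0.136776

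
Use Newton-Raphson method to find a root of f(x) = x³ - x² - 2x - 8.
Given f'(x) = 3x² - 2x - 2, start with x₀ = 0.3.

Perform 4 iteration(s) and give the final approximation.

f(x) = x³ - x² - 2x - 8
f'(x) = 3x² - 2x - 2
x₀ = 0.3

Newton-Raphson formula: x_{n+1} = x_n - f(x_n)/f'(x_n)

Iteration 1:
  f(0.300000) = -8.663000
  f'(0.300000) = -2.330000
  x_1 = 0.300000 - (-8.663000)/(-2.330000) = -3.418026
Iteration 2:
  f(-3.418026) = -52.779302
  f'(-3.418026) = 39.884752
  x_2 = -3.418026 - (-52.779302)/39.884752 = -2.094731
Iteration 3:
  f(-2.094731) = -17.389894
  f'(-2.094731) = 15.353149
  x_3 = -2.094731 - (-17.389894)/15.353149 = -0.962071
Iteration 4:
  f(-0.962071) = -7.891912
  f'(-0.962071) = 2.700882
  x_4 = -0.962071 - (-7.891912)/2.700882 = 1.959906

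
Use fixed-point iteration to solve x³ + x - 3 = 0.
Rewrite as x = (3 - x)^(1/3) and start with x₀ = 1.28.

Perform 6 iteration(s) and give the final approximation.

Equation: x³ + x - 3 = 0
Fixed-point form: x = (3 - x)^(1/3)
x₀ = 1.28

x_1 = g(1.280000) = 1.198145
x_2 = g(1.198145) = 1.216858
x_3 = g(1.216858) = 1.212631
x_4 = g(1.212631) = 1.213588
x_5 = g(1.213588) = 1.213372
x_6 = g(1.213372) = 1.213421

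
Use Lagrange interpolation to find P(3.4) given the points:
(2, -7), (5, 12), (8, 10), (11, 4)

Lagrange interpolation formula:
P(x) = Σ yᵢ × Lᵢ(x)
where Lᵢ(x) = Π_{j≠i} (x - xⱼ)/(xᵢ - xⱼ)

L_0(3.4) = (3.4 - 5)/(2 - 5) × (3.4 - 8)/(2 - 8) × (3.4 - 11)/(2 - 11) = 0.345284
L_1(3.4) = (3.4 - 2)/(5 - 2) × (3.4 - 8)/(5 - 8) × (3.4 - 11)/(5 - 11) = 0.906370
L_2(3.4) = (3.4 - 2)/(8 - 2) × (3.4 - 5)/(8 - 5) × (3.4 - 11)/(8 - 11) = -0.315259
L_3(3.4) = (3.4 - 2)/(11 - 2) × (3.4 - 5)/(11 - 5) × (3.4 - 8)/(11 - 8) = 0.063605

P(3.4) = (-7)×L_0(3.4) + 12×L_1(3.4) + 10×L_2(3.4) + 4×L_3(3.4)
P(3.4) = 5.561284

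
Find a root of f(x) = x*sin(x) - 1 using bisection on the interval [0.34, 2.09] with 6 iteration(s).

f(x) = x*sin(x) - 1
Initial interval: [0.34, 2.09]

Iteration 1:
  c_1 = (0.340000 + 2.090000)/2 = 1.215000
  f(c_1) = f(1.215000) = 0.138904
  f(a) × f(c) < 0, new interval: [0.340000, 1.215000]
Iteration 2:
  c_2 = (0.340000 + 1.215000)/2 = 0.777500
  f(c_2) = f(0.777500) = -0.454584
  f(a) × f(c) ≥ 0, new interval: [0.777500, 1.215000]
Iteration 3:
  c_3 = (0.777500 + 1.215000)/2 = 0.996250
  f(c_3) = f(0.996250) = -0.163709
  f(a) × f(c) ≥ 0, new interval: [0.996250, 1.215000]
Iteration 4:
  c_4 = (0.996250 + 1.215000)/2 = 1.105625
  f(c_4) = f(1.105625) = -0.011853
  f(a) × f(c) ≥ 0, new interval: [1.105625, 1.215000]
Iteration 5:
  c_5 = (1.105625 + 1.215000)/2 = 1.160312
  f(c_5) = f(1.160312) = 0.063923
  f(a) × f(c) < 0, new interval: [1.105625, 1.160312]
Iteration 6:
  c_6 = (1.105625 + 1.160312)/2 = 1.132969
  f(c_6) = f(1.132969) = 0.026101
  f(a) × f(c) < 0, new interval: [1.105625, 1.132969]

After 6 iteration(s), the approximation is c_6 = 1.132969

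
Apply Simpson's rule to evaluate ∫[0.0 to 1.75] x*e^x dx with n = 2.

f(x) = x*e^x
a = 0.0, b = 1.75, n = 2
h = (b - a)/n = 0.875000

Simpson's rule: (h/3)[f(x₀) + 4f(x₁) + 2f(x₂) + ... + f(xₙ)]

x_0 = 0.0000, f(x_0) = 0.000000, coefficient = 1
x_1 = 0.8750, f(x_1) = 2.099016, coefficient = 4
x_2 = 1.7500, f(x_2) = 10.070555, coefficient = 1

I ≈ (0.875000/3) × 18.466618 = 5.386097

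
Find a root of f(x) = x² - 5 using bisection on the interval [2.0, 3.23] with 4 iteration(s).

f(x) = x² - 5
Initial interval: [2.0, 3.23]

Iteration 1:
  c_1 = (2.000000 + 3.230000)/2 = 2.615000
  f(c_1) = f(2.615000) = 1.838225
  f(a) × f(c) < 0, new interval: [2.000000, 2.615000]
Iteration 2:
  c_2 = (2.000000 + 2.615000)/2 = 2.307500
  f(c_2) = f(2.307500) = 0.324556
  f(a) × f(c) < 0, new interval: [2.000000, 2.307500]
Iteration 3:
  c_3 = (2.000000 + 2.307500)/2 = 2.153750
  f(c_3) = f(2.153750) = -0.361361
  f(a) × f(c) ≥ 0, new interval: [2.153750, 2.307500]
Iteration 4:
  c_4 = (2.153750 + 2.307500)/2 = 2.230625
  f(c_4) = f(2.230625) = -0.024312
  f(a) × f(c) ≥ 0, new interval: [2.230625, 2.307500]

After 4 iteration(s), the approximation is c_4 = 2.230625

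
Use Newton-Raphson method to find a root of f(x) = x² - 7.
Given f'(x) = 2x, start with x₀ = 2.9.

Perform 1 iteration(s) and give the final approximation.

f(x) = x² - 7
f'(x) = 2x
x₀ = 2.9

Newton-Raphson formula: x_{n+1} = x_n - f(x_n)/f'(x_n)

Iteration 1:
  f(2.900000) = 1.410000
  f'(2.900000) = 5.800000
  x_1 = 2.900000 - 1.410000/5.800000 = 2.656897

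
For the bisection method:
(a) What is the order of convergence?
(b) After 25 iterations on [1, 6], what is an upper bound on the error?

(a) Bisection has linear (order 1) convergence; the error is halved each step.

(b) Error bound = (b-a)/2^n = (6 - 1)/2^{25}
    = 5/2^{25}

(a) 1 (linear); (b) error ≤ 1.49e-07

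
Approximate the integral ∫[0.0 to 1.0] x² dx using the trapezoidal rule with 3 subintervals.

f(x) = x²
a = 0.0, b = 1.0, n = 3
h = (b - a)/n = 0.333333

Trapezoidal rule: (h/2)[f(x₀) + 2f(x₁) + 2f(x₂) + ... + f(xₙ)]

x_0 = 0.0000, f(x_0) = 0.000000, coefficient = 1
x_1 = 0.3333, f(x_1) = 0.111111, coefficient = 2
x_2 = 0.6667, f(x_2) = 0.444444, coefficient = 2
x_3 = 1.0000, f(x_3) = 1.000000, coefficient = 1

I ≈ (0.333333/2) × 2.111111 = 0.351852
Exact value: 0.333333
Error: 0.018519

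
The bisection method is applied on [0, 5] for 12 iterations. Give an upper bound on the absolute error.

Bisection error bound: |error| ≤ (b-a)/2^n
|error| ≤ (5 - 0)/2^12 = 5/2^12
|error| ≤ 0.0012207031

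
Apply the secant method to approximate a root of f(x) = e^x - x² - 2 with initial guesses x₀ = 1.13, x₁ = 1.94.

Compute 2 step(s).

f(x) = e^x - x² - 2
x₀ = 1.13, x₁ = 1.94

Secant formula: x_{n+1} = x_n - f(x_n)(x_n - x_{n-1})/(f(x_n) - f(x_{n-1}))

Iteration 1:
  f(1.130000) = -0.181243
  f(1.940000) = 1.195151
  x_2 = 1.940000 - 1.195151×(1.940000 - 1.130000)/(1.195151 - (-0.181243))
       = 1.236661
Iteration 2:
  f(1.940000) = 1.195151
  f(1.236661) = -0.085236
  x_3 = 1.236661 - (-0.085236)×(1.236661 - 1.940000)/(-0.085236 - 1.195151)
       = 1.283483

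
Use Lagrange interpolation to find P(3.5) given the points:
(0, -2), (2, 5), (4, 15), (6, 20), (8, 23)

Lagrange interpolation formula:
P(x) = Σ yᵢ × Lᵢ(x)
where Lᵢ(x) = Π_{j≠i} (x - xⱼ)/(xᵢ - xⱼ)

L_0(3.5) = (3.5 - 2)/(0 - 2) × (3.5 - 4)/(0 - 4) × (3.5 - 6)/(0 - 6) × (3.5 - 8)/(0 - 8) = -0.021973
L_1(3.5) = (3.5 - 0)/(2 - 0) × (3.5 - 4)/(2 - 4) × (3.5 - 6)/(2 - 6) × (3.5 - 8)/(2 - 8) = 0.205078
L_2(3.5) = (3.5 - 0)/(4 - 0) × (3.5 - 2)/(4 - 2) × (3.5 - 6)/(4 - 6) × (3.5 - 8)/(4 - 8) = 0.922852
L_3(3.5) = (3.5 - 0)/(6 - 0) × (3.5 - 2)/(6 - 2) × (3.5 - 4)/(6 - 4) × (3.5 - 8)/(6 - 8) = -0.123047
L_4(3.5) = (3.5 - 0)/(8 - 0) × (3.5 - 2)/(8 - 2) × (3.5 - 4)/(8 - 4) × (3.5 - 6)/(8 - 6) = 0.017090

P(3.5) = (-2)×L_0(3.5) + 5×L_1(3.5) + 15×L_2(3.5) + 20×L_3(3.5) + 23×L_4(3.5)
P(3.5) = 12.844238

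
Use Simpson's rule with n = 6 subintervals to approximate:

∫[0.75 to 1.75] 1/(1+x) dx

f(x) = 1/(1+x)
a = 0.75, b = 1.75, n = 6
h = (b - a)/n = 0.166667

Simpson's rule: (h/3)[f(x₀) + 4f(x₁) + 2f(x₂) + ... + f(xₙ)]

x_0 = 0.7500, f(x_0) = 0.571429, coefficient = 1
x_1 = 0.9167, f(x_1) = 0.521739, coefficient = 4
x_2 = 1.0833, f(x_2) = 0.480000, coefficient = 2
x_3 = 1.2500, f(x_3) = 0.444444, coefficient = 4
x_4 = 1.4167, f(x_4) = 0.413793, coefficient = 2
x_5 = 1.5833, f(x_5) = 0.387097, coefficient = 4
x_6 = 1.7500, f(x_6) = 0.363636, coefficient = 1

I ≈ (0.166667/3) × 8.135773 = 0.451987
Exact value: 0.451985
Error: 0.000002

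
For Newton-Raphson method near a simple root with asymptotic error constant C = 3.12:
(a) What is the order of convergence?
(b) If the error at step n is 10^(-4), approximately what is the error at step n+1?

(a) Newton-Raphson has quadratic (order 2) convergence near simple roots.
    This means |e_{n+1}| ≈ C|e_n|².

(b) With |e_n| = 10^(-4) and C = 3.12:
    |e_{n+1}| ≈ 3.12 × (10^(-4))² = 3.12 × 10^(-8)

(a) 2 (quadratic); (b) |e_{n+1}| ≈ 3.120e-08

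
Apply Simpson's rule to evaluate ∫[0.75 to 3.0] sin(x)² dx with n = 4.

f(x) = sin(x)²
a = 0.75, b = 3.0, n = 4
h = (b - a)/n = 0.562500

Simpson's rule: (h/3)[f(x₀) + 4f(x₁) + 2f(x₂) + ... + f(xₙ)]

x_0 = 0.7500, f(x_0) = 0.464631, coefficient = 1
x_1 = 1.3125, f(x_1) = 0.934754, coefficient = 4
x_2 = 1.8750, f(x_2) = 0.910280, coefficient = 2
x_3 = 2.4375, f(x_3) = 0.419052, coefficient = 4
x_4 = 3.0000, f(x_4) = 0.019915, coefficient = 1

I ≈ (0.562500/3) × 7.720329 = 1.447562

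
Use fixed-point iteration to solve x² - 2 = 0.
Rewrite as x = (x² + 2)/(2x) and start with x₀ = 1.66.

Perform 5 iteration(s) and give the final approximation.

Equation: x² - 2 = 0
Fixed-point form: x = (x² + 2)/(2x)
x₀ = 1.66

x_1 = g(1.660000) = 1.432410
x_2 = g(1.432410) = 1.414329
x_3 = g(1.414329) = 1.414214
x_4 = g(1.414214) = 1.414214
x_5 = g(1.414214) = 1.414214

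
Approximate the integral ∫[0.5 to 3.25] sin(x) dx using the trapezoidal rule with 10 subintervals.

f(x) = sin(x)
a = 0.5, b = 3.25, n = 10
h = (b - a)/n = 0.275000

Trapezoidal rule: (h/2)[f(x₀) + 2f(x₁) + 2f(x₂) + ... + f(xₙ)]

x_0 = 0.5000, f(x_0) = 0.479426, coefficient = 1
x_1 = 0.7750, f(x_1) = 0.699716, coefficient = 2
x_2 = 1.0500, f(x_2) = 0.867423, coefficient = 2
x_3 = 1.3250, f(x_3) = 0.969944, coefficient = 2
x_4 = 1.6000, f(x_4) = 0.999574, coefficient = 2
x_5 = 1.8750, f(x_5) = 0.954086, coefficient = 2
x_6 = 2.1500, f(x_6) = 0.836899, coefficient = 2
x_7 = 2.4250, f(x_7) = 0.656819, coefficient = 2
x_8 = 2.7000, f(x_8) = 0.427380, coefficient = 2
x_9 = 2.9750, f(x_9) = 0.165823, coefficient = 2
x_10 = 3.2500, f(x_10) = -0.108195, coefficient = 1

I ≈ (0.275000/2) × 13.526558 = 1.859902
Exact value: 1.871712
Error: 0.011811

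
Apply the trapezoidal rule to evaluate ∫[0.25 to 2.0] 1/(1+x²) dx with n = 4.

f(x) = 1/(1+x²)
a = 0.25, b = 2.0, n = 4
h = (b - a)/n = 0.437500

Trapezoidal rule: (h/2)[f(x₀) + 2f(x₁) + 2f(x₂) + ... + f(xₙ)]

x_0 = 0.2500, f(x_0) = 0.941176, coefficient = 1
x_1 = 0.6875, f(x_1) = 0.679045, coefficient = 2
x_2 = 1.1250, f(x_2) = 0.441379, coefficient = 2
x_3 = 1.5625, f(x_3) = 0.290579, coefficient = 2
x_4 = 2.0000, f(x_4) = 0.200000, coefficient = 1

I ≈ (0.437500/2) × 3.963183 = 0.866946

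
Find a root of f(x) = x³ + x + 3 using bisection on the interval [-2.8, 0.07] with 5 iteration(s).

f(x) = x³ + x + 3
Initial interval: [-2.8, 0.07]

Iteration 1:
  c_1 = (-2.800000 + 0.070000)/2 = -1.365000
  f(c_1) = f(-1.365000) = -0.908302
  f(a) × f(c) ≥ 0, new interval: [-1.365000, 0.070000]
Iteration 2:
  c_2 = (-1.365000 + 0.070000)/2 = -0.647500
  f(c_2) = f(-0.647500) = 2.081032
  f(a) × f(c) < 0, new interval: [-1.365000, -0.647500]
Iteration 3:
  c_3 = (-1.365000 + (-0.647500))/2 = -1.006250
  f(c_3) = f(-1.006250) = 0.974883
  f(a) × f(c) < 0, new interval: [-1.365000, -1.006250]
Iteration 4:
  c_4 = (-1.365000 + (-1.006250))/2 = -1.185625
  f(c_4) = f(-1.185625) = 0.147734
  f(a) × f(c) < 0, new interval: [-1.365000, -1.185625]
Iteration 5:
  c_5 = (-1.365000 + (-1.185625))/2 = -1.275313
  f(c_5) = f(-1.275313) = -0.349509
  f(a) × f(c) ≥ 0, new interval: [-1.275313, -1.185625]

After 5 iteration(s), the approximation is c_5 = -1.275313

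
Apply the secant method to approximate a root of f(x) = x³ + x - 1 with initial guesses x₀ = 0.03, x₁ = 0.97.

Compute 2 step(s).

f(x) = x³ + x - 1
x₀ = 0.03, x₁ = 0.97

Secant formula: x_{n+1} = x_n - f(x_n)(x_n - x_{n-1})/(f(x_n) - f(x_{n-1}))

Iteration 1:
  f(0.030000) = -0.969973
  f(0.970000) = 0.882673
  x_2 = 0.970000 - 0.882673×(0.970000 - 0.030000)/(0.882673 - (-0.969973))
       = 0.522147
Iteration 2:
  f(0.970000) = 0.882673
  f(0.522147) = -0.335496
  x_3 = 0.522147 - (-0.335496)×(0.522147 - 0.970000)/(-0.335496 - 0.882673)
       = 0.645490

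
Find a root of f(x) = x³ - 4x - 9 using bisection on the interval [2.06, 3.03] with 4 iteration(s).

f(x) = x³ - 4x - 9
Initial interval: [2.06, 3.03]

Iteration 1:
  c_1 = (2.060000 + 3.030000)/2 = 2.545000
  f(c_1) = f(2.545000) = -2.695971
  f(a) × f(c) ≥ 0, new interval: [2.545000, 3.030000]
Iteration 2:
  c_2 = (2.545000 + 3.030000)/2 = 2.787500
  f(c_2) = f(2.787500) = 1.509311
  f(a) × f(c) < 0, new interval: [2.545000, 2.787500]
Iteration 3:
  c_3 = (2.545000 + 2.787500)/2 = 2.666250
  f(c_3) = f(2.666250) = -0.710925
  f(a) × f(c) ≥ 0, new interval: [2.666250, 2.787500]
Iteration 4:
  c_4 = (2.666250 + 2.787500)/2 = 2.726875
  f(c_4) = f(2.726875) = 0.369126
  f(a) × f(c) < 0, new interval: [2.666250, 2.726875]

After 4 iteration(s), the approximation is c_4 = 2.726875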